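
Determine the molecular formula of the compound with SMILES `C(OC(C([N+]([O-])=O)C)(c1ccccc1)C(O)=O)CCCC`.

C15H21NO5

Heavy atoms from the SMILES: 15 C, 1 N, 5 O.
Implicit hydrogens by atom environment:
  5 × C (aromatic): 1 H each → 5
  4 × C: 2 H each → 8
  3 × O: no H
  2 × C: 3 H each → 6
  2 × C: no H
  1 × C: 1 H
  1 × C (aromatic): no H
  1 × N (charge +1): no H
  1 × O: 1 H
  1 × O (charge -1): no H
  Total hydrogens = 21.
Molecular formula: C15H21NO5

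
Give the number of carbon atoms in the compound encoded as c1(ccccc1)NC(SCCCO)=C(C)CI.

The symbol for carbon appears 13 times in the SMILES. Lowercase c denotes aromatic carbon and counts toward C.

13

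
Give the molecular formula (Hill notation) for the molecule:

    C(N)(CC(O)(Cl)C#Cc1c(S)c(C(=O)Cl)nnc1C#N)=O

C11H6Cl2N4O3S

Heavy atoms from the SMILES: 11 C, 2 Cl, 4 N, 3 O, 1 S.
Implicit hydrogens by atom environment:
  6 × C: no H
  4 × C (aromatic): no H
  2 × Cl: no H
  2 × N (aromatic): no H
  2 × O: no H
  1 × C: 2 H
  1 × N: 2 H
  1 × N: no H
  1 × O: 1 H
  1 × S: 1 H
  Total hydrogens = 6.
Molecular formula: C11H6Cl2N4O3S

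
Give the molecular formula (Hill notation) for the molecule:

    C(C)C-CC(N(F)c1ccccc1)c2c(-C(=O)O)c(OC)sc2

C17H20FNO3S

Heavy atoms from the SMILES: 17 C, 1 F, 1 N, 3 O, 1 S.
Implicit hydrogens by atom environment:
  6 × C (aromatic): 1 H each → 6
  4 × C (aromatic): no H
  3 × C: 2 H each → 6
  2 × C: 3 H each → 6
  2 × O: no H
  1 × C: 1 H
  1 × C: no H
  1 × F: no H
  1 × N: no H
  1 × O: 1 H
  1 × S (aromatic): no H
  Total hydrogens = 20.
Molecular formula: C17H20FNO3S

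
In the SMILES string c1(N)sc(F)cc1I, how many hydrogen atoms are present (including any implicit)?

Hydrogens are implicit in SMILES; fill each atom to its normal valence:
  3 × C (aromatic): no H
  1 × C (aromatic): 1 H
  1 × F: no H
  1 × I: no H
  1 × N: 2 H
  1 × S (aromatic): no H
  Total hydrogens = 3.

3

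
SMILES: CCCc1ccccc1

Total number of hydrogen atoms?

12

Hydrogens are implicit in SMILES; fill each atom to its normal valence:
  5 × C (aromatic): 1 H each → 5
  2 × C: 2 H each → 4
  1 × C: 3 H
  1 × C (aromatic): no H
  Total hydrogens = 12.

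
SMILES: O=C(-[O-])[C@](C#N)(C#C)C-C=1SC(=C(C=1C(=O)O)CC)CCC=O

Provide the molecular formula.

C16H14NO5S-

Heavy atoms from the SMILES: 16 C, 1 N, 5 O, 1 S.
Implicit hydrogens by atom environment:
  5 × C: no H
  4 × C: 2 H each → 8
  4 × C (aromatic): no H
  3 × O: no H
  2 × C: 1 H each → 2
  1 × C: 3 H
  1 × N: no H
  1 × O: 1 H
  1 × O (charge -1): no H
  1 × S (aromatic): no H
  Total hydrogens = 14.
Net charge -1.
Molecular formula: C16H14NO5S-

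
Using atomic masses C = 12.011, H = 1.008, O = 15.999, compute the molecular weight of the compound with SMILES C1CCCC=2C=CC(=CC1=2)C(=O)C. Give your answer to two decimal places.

Molecular formula: C12H14O.
M = 12×12.011 + 14×1.008 + 1×15.999 = 174.24 g/mol.

174.24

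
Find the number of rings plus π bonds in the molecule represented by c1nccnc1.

4

Molecular formula from the SMILES: C4H4N2.
DoU = (2C + 2 + N − H − X)/2 = (2·4 + 2 + 2 − 4 − 0)/2 = 8/2 = 4.
(Structurally: 1 ring(s) + 3 π bond(s) = 4.)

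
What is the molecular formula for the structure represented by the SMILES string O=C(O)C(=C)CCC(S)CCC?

C9H16O2S

Heavy atoms from the SMILES: 9 C, 2 O, 1 S.
Implicit hydrogens by atom environment:
  5 × C: 2 H each → 10
  2 × C: no H
  1 × C: 3 H
  1 × C: 1 H
  1 × O: 1 H
  1 × O: no H
  1 × S: 1 H
  Total hydrogens = 16.
Molecular formula: C9H16O2S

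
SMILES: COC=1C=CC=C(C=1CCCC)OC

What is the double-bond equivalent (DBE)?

4

Molecular formula from the SMILES: C12H18O2.
DoU = (2C + 2 + N − H − X)/2 = (2·12 + 2 + 0 − 18 − 0)/2 = 8/2 = 4.
(Structurally: 1 ring(s) + 3 π bond(s) = 4.)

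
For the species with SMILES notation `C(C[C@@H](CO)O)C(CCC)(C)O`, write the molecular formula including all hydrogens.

Heavy atoms from the SMILES: 9 C, 3 O.
Implicit hydrogens by atom environment:
  5 × C: 2 H each → 10
  3 × O: 1 H each → 3
  2 × C: 3 H each → 6
  1 × C: 1 H
  1 × C: no H
  Total hydrogens = 20.
Molecular formula: C9H20O3

C9H20O3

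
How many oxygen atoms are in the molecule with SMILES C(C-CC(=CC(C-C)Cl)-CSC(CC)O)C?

The symbol for oxygen appears 1 time in the SMILES.

1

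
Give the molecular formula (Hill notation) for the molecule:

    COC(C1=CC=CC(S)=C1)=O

Heavy atoms from the SMILES: 8 C, 2 O, 1 S.
Implicit hydrogens by atom environment:
  4 × C (aromatic): 1 H each → 4
  2 × C (aromatic): no H
  2 × O: no H
  1 × C: 3 H
  1 × C: no H
  1 × S: 1 H
  Total hydrogens = 8.
Molecular formula: C8H8O2S

C8H8O2S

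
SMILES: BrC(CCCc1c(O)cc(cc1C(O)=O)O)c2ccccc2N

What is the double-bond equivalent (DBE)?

9

Molecular formula from the SMILES: C17H18BrNO4.
DoU = (2C + 2 + N − H − X)/2 = (2·17 + 2 + 1 − 18 − 1)/2 = 18/2 = 9.
(Structurally: 2 ring(s) + 7 π bond(s) = 9.)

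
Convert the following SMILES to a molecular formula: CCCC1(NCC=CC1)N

C8H16N2

Heavy atoms from the SMILES: 8 C, 2 N.
Implicit hydrogens by atom environment:
  4 × C: 2 H each → 8
  2 × C: 1 H each → 2
  1 × C: 3 H
  1 × C: no H
  1 × N: 2 H
  1 × N: 1 H
  Total hydrogens = 16.
Molecular formula: C8H16N2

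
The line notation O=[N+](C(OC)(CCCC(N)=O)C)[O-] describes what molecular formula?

Heavy atoms from the SMILES: 7 C, 2 N, 4 O.
Implicit hydrogens by atom environment:
  3 × C: 2 H each → 6
  3 × O: no H
  2 × C: 3 H each → 6
  2 × C: no H
  1 × N: 2 H
  1 × N (charge +1): no H
  1 × O (charge -1): no H
  Total hydrogens = 14.
Molecular formula: C7H14N2O4

C7H14N2O4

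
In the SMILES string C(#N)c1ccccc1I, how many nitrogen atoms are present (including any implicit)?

1

The symbol for nitrogen appears 1 time in the SMILES.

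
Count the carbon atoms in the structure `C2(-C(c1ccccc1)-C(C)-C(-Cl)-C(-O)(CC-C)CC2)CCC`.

20

The symbol for carbon appears 20 times in the SMILES. Lowercase c denotes aromatic carbon and counts toward C.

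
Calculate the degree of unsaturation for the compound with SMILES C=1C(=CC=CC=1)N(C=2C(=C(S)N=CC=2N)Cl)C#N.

Molecular formula from the SMILES: C12H9ClN4S.
DoU = (2C + 2 + N − H − X)/2 = (2·12 + 2 + 4 − 9 − 1)/2 = 20/2 = 10.
(Structurally: 2 ring(s) + 8 π bond(s) = 10.)

10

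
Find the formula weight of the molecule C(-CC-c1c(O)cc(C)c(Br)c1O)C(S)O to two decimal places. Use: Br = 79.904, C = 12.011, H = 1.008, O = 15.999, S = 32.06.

Molecular formula: C11H15BrO3S.
M = 1×79.904 + 11×12.011 + 15×1.008 + 3×15.999 + 1×32.06 = 307.20 g/mol.

307.20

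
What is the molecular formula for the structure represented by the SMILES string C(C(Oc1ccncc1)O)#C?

C8H7NO2

Heavy atoms from the SMILES: 8 C, 1 N, 2 O.
Implicit hydrogens by atom environment:
  4 × C (aromatic): 1 H each → 4
  2 × C: 1 H each → 2
  1 × C (aromatic): no H
  1 × C: no H
  1 × N (aromatic): no H
  1 × O: 1 H
  1 × O: no H
  Total hydrogens = 7.
Molecular formula: C8H7NO2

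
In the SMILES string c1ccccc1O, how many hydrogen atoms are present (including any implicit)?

Hydrogens are implicit in SMILES; fill each atom to its normal valence:
  5 × C (aromatic): 1 H each → 5
  1 × C (aromatic): no H
  1 × O: 1 H
  Total hydrogens = 6.

6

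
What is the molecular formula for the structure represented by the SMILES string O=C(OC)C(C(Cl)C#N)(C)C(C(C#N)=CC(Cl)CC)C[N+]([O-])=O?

Heavy atoms from the SMILES: 14 C, 2 Cl, 3 N, 4 O.
Implicit hydrogens by atom environment:
  5 × C: no H
  4 × C: 1 H each → 4
  3 × C: 3 H each → 9
  3 × O: no H
  2 × C: 2 H each → 4
  2 × Cl: no H
  2 × N: no H
  1 × N (charge +1): no H
  1 × O (charge -1): no H
  Total hydrogens = 17.
Molecular formula: C14H17Cl2N3O4

C14H17Cl2N3O4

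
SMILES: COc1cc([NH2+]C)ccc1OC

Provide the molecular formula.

C9H14NO2+

Heavy atoms from the SMILES: 9 C, 1 N, 2 O.
Implicit hydrogens by atom environment:
  3 × C: 3 H each → 9
  3 × C (aromatic): 1 H each → 3
  3 × C (aromatic): no H
  2 × O: no H
  1 × N (charge +1): 2 H
  Total hydrogens = 14.
Net charge +1.
Molecular formula: C9H14NO2+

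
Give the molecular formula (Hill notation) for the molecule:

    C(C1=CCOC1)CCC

C8H14O

Heavy atoms from the SMILES: 8 C, 1 O.
Implicit hydrogens by atom environment:
  5 × C: 2 H each → 10
  1 × C: 3 H
  1 × C: 1 H
  1 × C: no H
  1 × O: no H
  Total hydrogens = 14.
Molecular formula: C8H14O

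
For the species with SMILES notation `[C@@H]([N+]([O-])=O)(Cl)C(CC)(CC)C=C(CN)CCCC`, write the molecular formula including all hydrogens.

Heavy atoms from the SMILES: 13 C, 1 Cl, 2 N, 2 O.
Implicit hydrogens by atom environment:
  6 × C: 2 H each → 12
  3 × C: 3 H each → 9
  2 × C: 1 H each → 2
  2 × C: no H
  1 × Cl: no H
  1 × N: 2 H
  1 × N (charge +1): no H
  1 × O: no H
  1 × O (charge -1): no H
  Total hydrogens = 25.
Molecular formula: C13H25ClN2O2

C13H25ClN2O2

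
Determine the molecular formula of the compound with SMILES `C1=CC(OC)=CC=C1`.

Heavy atoms from the SMILES: 7 C, 1 O.
Implicit hydrogens by atom environment:
  5 × C (aromatic): 1 H each → 5
  1 × C: 3 H
  1 × C (aromatic): no H
  1 × O: no H
  Total hydrogens = 8.
Molecular formula: C7H8O

C7H8O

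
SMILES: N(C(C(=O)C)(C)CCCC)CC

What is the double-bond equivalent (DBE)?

Molecular formula from the SMILES: C10H21NO.
DoU = (2C + 2 + N − H − X)/2 = (2·10 + 2 + 1 − 21 − 0)/2 = 2/2 = 1.
(Structurally: 0 ring(s) + 1 π bond(s) = 1.)

1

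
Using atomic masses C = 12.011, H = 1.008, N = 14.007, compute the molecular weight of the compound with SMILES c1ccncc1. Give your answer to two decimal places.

Molecular formula: C5H5N.
M = 5×12.011 + 5×1.008 + 1×14.007 = 79.10 g/mol.

79.10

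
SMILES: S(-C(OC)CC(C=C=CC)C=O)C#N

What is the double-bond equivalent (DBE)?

5

Molecular formula from the SMILES: C10H13NO2S.
DoU = (2C + 2 + N − H − X)/2 = (2·10 + 2 + 1 − 13 − 0)/2 = 10/2 = 5.
(Structurally: 0 ring(s) + 5 π bond(s) = 5.)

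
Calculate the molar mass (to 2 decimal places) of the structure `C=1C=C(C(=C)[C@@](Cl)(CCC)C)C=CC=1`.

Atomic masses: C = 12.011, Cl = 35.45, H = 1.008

Molecular formula: C13H17Cl.
M = 13×12.011 + 1×35.45 + 17×1.008 = 208.73 g/mol.

208.73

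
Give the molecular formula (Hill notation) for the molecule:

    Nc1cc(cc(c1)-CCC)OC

C10H15NO

Heavy atoms from the SMILES: 10 C, 1 N, 1 O.
Implicit hydrogens by atom environment:
  3 × C (aromatic): 1 H each → 3
  3 × C (aromatic): no H
  2 × C: 3 H each → 6
  2 × C: 2 H each → 4
  1 × N: 2 H
  1 × O: no H
  Total hydrogens = 15.
Molecular formula: C10H15NO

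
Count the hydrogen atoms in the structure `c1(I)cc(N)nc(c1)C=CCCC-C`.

Hydrogens are implicit in SMILES; fill each atom to its normal valence:
  3 × C: 2 H each → 6
  3 × C (aromatic): no H
  2 × C (aromatic): 1 H each → 2
  2 × C: 1 H each → 2
  1 × C: 3 H
  1 × I: no H
  1 × N: 2 H
  1 × N (aromatic): no H
  Total hydrogens = 15.

15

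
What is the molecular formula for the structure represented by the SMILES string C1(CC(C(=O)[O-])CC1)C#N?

C7H8NO2-

Heavy atoms from the SMILES: 7 C, 1 N, 2 O.
Implicit hydrogens by atom environment:
  3 × C: 2 H each → 6
  2 × C: 1 H each → 2
  2 × C: no H
  1 × N: no H
  1 × O: no H
  1 × O (charge -1): no H
  Total hydrogens = 8.
Net charge -1.
Molecular formula: C7H8NO2-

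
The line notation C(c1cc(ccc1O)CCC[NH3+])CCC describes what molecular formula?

Heavy atoms from the SMILES: 13 C, 1 N, 1 O.
Implicit hydrogens by atom environment:
  6 × C: 2 H each → 12
  3 × C (aromatic): 1 H each → 3
  3 × C (aromatic): no H
  1 × C: 3 H
  1 × N (charge +1): 3 H
  1 × O: 1 H
  Total hydrogens = 22.
Net charge +1.
Molecular formula: C13H22NO+

C13H22NO+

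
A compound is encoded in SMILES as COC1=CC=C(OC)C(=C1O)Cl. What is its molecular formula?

Heavy atoms from the SMILES: 8 C, 1 Cl, 3 O.
Implicit hydrogens by atom environment:
  4 × C (aromatic): no H
  2 × C: 3 H each → 6
  2 × C (aromatic): 1 H each → 2
  2 × O: no H
  1 × Cl: no H
  1 × O: 1 H
  Total hydrogens = 9.
Molecular formula: C8H9ClO3

C8H9ClO3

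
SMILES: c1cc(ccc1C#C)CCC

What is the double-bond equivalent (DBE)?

6

Molecular formula from the SMILES: C11H12.
DoU = (2C + 2 + N − H − X)/2 = (2·11 + 2 + 0 − 12 − 0)/2 = 12/2 = 6.
(Structurally: 1 ring(s) + 5 π bond(s) = 6.)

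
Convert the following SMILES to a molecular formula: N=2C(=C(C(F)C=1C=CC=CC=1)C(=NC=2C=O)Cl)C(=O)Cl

Heavy atoms from the SMILES: 13 C, 2 Cl, 1 F, 2 N, 2 O.
Implicit hydrogens by atom environment:
  5 × C (aromatic): 1 H each → 5
  5 × C (aromatic): no H
  2 × C: 1 H each → 2
  2 × Cl: no H
  2 × N (aromatic): no H
  2 × O: no H
  1 × C: no H
  1 × F: no H
  Total hydrogens = 7.
Molecular formula: C13H7Cl2FN2O2

C13H7Cl2FN2O2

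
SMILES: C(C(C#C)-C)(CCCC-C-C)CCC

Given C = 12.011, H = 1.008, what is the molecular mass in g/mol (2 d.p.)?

Molecular formula: C14H26.
M = 14×12.011 + 26×1.008 = 194.36 g/mol.

194.36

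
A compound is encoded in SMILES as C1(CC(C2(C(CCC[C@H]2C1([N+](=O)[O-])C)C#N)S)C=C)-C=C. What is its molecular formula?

Heavy atoms from the SMILES: 16 C, 2 N, 2 O, 1 S.
Implicit hydrogens by atom environment:
  6 × C: 2 H each → 12
  6 × C: 1 H each → 6
  3 × C: no H
  1 × C: 3 H
  1 × N: no H
  1 × N (charge +1): no H
  1 × O: no H
  1 × O (charge -1): no H
  1 × S: 1 H
  Total hydrogens = 22.
Molecular formula: C16H22N2O2S

C16H22N2O2S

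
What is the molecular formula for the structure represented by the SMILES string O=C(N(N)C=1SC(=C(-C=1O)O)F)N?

C5H6FN3O3S

Heavy atoms from the SMILES: 5 C, 1 F, 3 N, 3 O, 1 S.
Implicit hydrogens by atom environment:
  4 × C (aromatic): no H
  2 × N: 2 H each → 4
  2 × O: 1 H each → 2
  1 × C: no H
  1 × F: no H
  1 × N: no H
  1 × O: no H
  1 × S (aromatic): no H
  Total hydrogens = 6.
Molecular formula: C5H6FN3O3S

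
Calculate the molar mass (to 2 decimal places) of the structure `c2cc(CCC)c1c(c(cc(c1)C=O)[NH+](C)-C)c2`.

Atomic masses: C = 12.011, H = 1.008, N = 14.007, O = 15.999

Molecular formula: C16H20NO+.
M = 16×12.011 + 20×1.008 + 1×14.007 + 1×15.999 = 242.34 g/mol.

242.34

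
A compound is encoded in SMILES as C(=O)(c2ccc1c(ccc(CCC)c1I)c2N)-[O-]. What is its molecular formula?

Heavy atoms from the SMILES: 14 C, 1 I, 1 N, 2 O.
Implicit hydrogens by atom environment:
  6 × C (aromatic): no H
  4 × C (aromatic): 1 H each → 4
  2 × C: 2 H each → 4
  1 × C: 3 H
  1 × C: no H
  1 × I: no H
  1 × N: 2 H
  1 × O: no H
  1 × O (charge -1): no H
  Total hydrogens = 13.
Net charge -1.
Molecular formula: C14H13INO2-

C14H13INO2-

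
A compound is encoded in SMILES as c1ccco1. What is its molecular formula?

Heavy atoms from the SMILES: 4 C, 1 O.
Implicit hydrogens by atom environment:
  4 × C (aromatic): 1 H each → 4
  1 × O (aromatic): no H
  Total hydrogens = 4.
Molecular formula: C4H4O

C4H4O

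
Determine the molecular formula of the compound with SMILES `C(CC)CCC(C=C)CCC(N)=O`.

Heavy atoms from the SMILES: 11 C, 1 N, 1 O.
Implicit hydrogens by atom environment:
  7 × C: 2 H each → 14
  2 × C: 1 H each → 2
  1 × C: 3 H
  1 × C: no H
  1 × N: 2 H
  1 × O: no H
  Total hydrogens = 21.
Molecular formula: C11H21NO

C11H21NO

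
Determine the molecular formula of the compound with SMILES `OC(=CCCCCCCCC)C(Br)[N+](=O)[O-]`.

C11H20BrNO3

Heavy atoms from the SMILES: 1 Br, 11 C, 1 N, 3 O.
Implicit hydrogens by atom environment:
  7 × C: 2 H each → 14
  2 × C: 1 H each → 2
  1 × Br: no H
  1 × C: 3 H
  1 × C: no H
  1 × N (charge +1): no H
  1 × O: 1 H
  1 × O: no H
  1 × O (charge -1): no H
  Total hydrogens = 20.
Molecular formula: C11H20BrNO3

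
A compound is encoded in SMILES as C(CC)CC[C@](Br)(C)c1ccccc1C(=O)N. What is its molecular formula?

C14H20BrNO

Heavy atoms from the SMILES: 1 Br, 14 C, 1 N, 1 O.
Implicit hydrogens by atom environment:
  4 × C: 2 H each → 8
  4 × C (aromatic): 1 H each → 4
  2 × C: 3 H each → 6
  2 × C: no H
  2 × C (aromatic): no H
  1 × Br: no H
  1 × N: 2 H
  1 × O: no H
  Total hydrogens = 20.
Molecular formula: C14H20BrNO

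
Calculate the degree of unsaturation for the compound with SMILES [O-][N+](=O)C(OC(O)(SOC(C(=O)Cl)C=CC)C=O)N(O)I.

4

Molecular formula from the SMILES: C8H10ClIN2O8S.
DoU = (2C + 2 + N − H − X)/2 = (2·8 + 2 + 2 − 10 − 2)/2 = 8/2 = 4.
(Structurally: 0 ring(s) + 4 π bond(s) = 4.)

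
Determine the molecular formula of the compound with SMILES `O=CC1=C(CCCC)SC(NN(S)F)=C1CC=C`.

C12H17FN2OS2

Heavy atoms from the SMILES: 12 C, 1 F, 2 N, 1 O, 2 S.
Implicit hydrogens by atom environment:
  5 × C: 2 H each → 10
  4 × C (aromatic): no H
  2 × C: 1 H each → 2
  1 × C: 3 H
  1 × F: no H
  1 × N: 1 H
  1 × N: no H
  1 × O: no H
  1 × S: 1 H
  1 × S (aromatic): no H
  Total hydrogens = 17.
Molecular formula: C12H17FN2OS2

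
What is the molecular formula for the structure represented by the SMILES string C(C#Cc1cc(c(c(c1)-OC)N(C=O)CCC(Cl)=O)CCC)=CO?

Heavy atoms from the SMILES: 18 C, 1 Cl, 1 N, 4 O.
Implicit hydrogens by atom environment:
  4 × C: 2 H each → 8
  4 × C (aromatic): no H
  3 × C: 1 H each → 3
  3 × C: no H
  3 × O: no H
  2 × C: 3 H each → 6
  2 × C (aromatic): 1 H each → 2
  1 × Cl: no H
  1 × N: no H
  1 × O: 1 H
  Total hydrogens = 20.
Molecular formula: C18H20ClNO4

C18H20ClNO4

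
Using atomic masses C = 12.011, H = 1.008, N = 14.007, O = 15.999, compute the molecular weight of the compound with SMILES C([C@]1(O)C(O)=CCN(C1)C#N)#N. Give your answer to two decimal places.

165.15

Molecular formula: C7H7N3O2.
M = 7×12.011 + 7×1.008 + 3×14.007 + 2×15.999 = 165.15 g/mol.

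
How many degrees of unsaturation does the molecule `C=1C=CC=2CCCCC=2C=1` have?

Molecular formula from the SMILES: C10H12.
DoU = (2C + 2 + N − H − X)/2 = (2·10 + 2 + 0 − 12 − 0)/2 = 10/2 = 5.
(Structurally: 2 ring(s) + 3 π bond(s) = 5.)

5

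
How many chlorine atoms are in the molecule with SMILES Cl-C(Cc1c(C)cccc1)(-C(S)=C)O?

1

The symbol for chlorine appears 1 time in the SMILES.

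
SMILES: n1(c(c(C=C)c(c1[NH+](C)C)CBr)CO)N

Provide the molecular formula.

Heavy atoms from the SMILES: 1 Br, 10 C, 3 N, 1 O.
Implicit hydrogens by atom environment:
  4 × C (aromatic): no H
  3 × C: 2 H each → 6
  2 × C: 3 H each → 6
  1 × Br: no H
  1 × C: 1 H
  1 × N: 2 H
  1 × N (charge +1): 1 H
  1 × N (aromatic): no H
  1 × O: 1 H
  Total hydrogens = 17.
Net charge +1.
Molecular formula: C10H17BrN3O+

C10H17BrN3O+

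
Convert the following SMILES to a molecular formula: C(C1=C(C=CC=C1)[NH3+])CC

Heavy atoms from the SMILES: 9 C, 1 N.
Implicit hydrogens by atom environment:
  4 × C (aromatic): 1 H each → 4
  2 × C: 2 H each → 4
  2 × C (aromatic): no H
  1 × C: 3 H
  1 × N (charge +1): 3 H
  Total hydrogens = 14.
Net charge +1.
Molecular formula: C9H14N+

C9H14N+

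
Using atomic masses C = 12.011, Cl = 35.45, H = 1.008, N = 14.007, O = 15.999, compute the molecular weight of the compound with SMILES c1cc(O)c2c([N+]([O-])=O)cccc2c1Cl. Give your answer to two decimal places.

Molecular formula: C10H6ClNO3.
M = 10×12.011 + 1×35.45 + 6×1.008 + 1×14.007 + 3×15.999 = 223.61 g/mol.

223.61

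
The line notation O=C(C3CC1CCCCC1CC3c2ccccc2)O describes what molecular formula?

C17H22O2

Heavy atoms from the SMILES: 17 C, 2 O.
Implicit hydrogens by atom environment:
  6 × C: 2 H each → 12
  5 × C (aromatic): 1 H each → 5
  4 × C: 1 H each → 4
  1 × C: no H
  1 × C (aromatic): no H
  1 × O: 1 H
  1 × O: no H
  Total hydrogens = 22.
Molecular formula: C17H22O2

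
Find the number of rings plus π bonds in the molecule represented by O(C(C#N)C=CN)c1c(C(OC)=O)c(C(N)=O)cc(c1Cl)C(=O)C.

Molecular formula from the SMILES: C15H14ClN3O5.
DoU = (2C + 2 + N − H − X)/2 = (2·15 + 2 + 3 − 14 − 1)/2 = 20/2 = 10.
(Structurally: 1 ring(s) + 9 π bond(s) = 10.)

10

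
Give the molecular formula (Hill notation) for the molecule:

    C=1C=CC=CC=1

Heavy atoms from the SMILES: 6 C.
Implicit hydrogens by atom environment:
  6 × C (aromatic): 1 H each → 6
  Total hydrogens = 6.
Molecular formula: C6H6

C6H6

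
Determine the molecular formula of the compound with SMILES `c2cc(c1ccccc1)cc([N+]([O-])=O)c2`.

C12H9NO2

Heavy atoms from the SMILES: 12 C, 1 N, 2 O.
Implicit hydrogens by atom environment:
  9 × C (aromatic): 1 H each → 9
  3 × C (aromatic): no H
  1 × N (charge +1): no H
  1 × O: no H
  1 × O (charge -1): no H
  Total hydrogens = 9.
Molecular formula: C12H9NO2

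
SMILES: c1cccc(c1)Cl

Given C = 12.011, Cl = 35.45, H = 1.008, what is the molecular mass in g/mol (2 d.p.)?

Molecular formula: C6H5Cl.
M = 6×12.011 + 1×35.45 + 5×1.008 = 112.56 g/mol.

112.56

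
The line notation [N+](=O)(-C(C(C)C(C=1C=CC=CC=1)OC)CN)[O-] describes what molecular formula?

Heavy atoms from the SMILES: 12 C, 2 N, 3 O.
Implicit hydrogens by atom environment:
  5 × C (aromatic): 1 H each → 5
  3 × C: 1 H each → 3
  2 × C: 3 H each → 6
  2 × O: no H
  1 × C: 2 H
  1 × C (aromatic): no H
  1 × N: 2 H
  1 × N (charge +1): no H
  1 × O (charge -1): no H
  Total hydrogens = 18.
Molecular formula: C12H18N2O3

C12H18N2O3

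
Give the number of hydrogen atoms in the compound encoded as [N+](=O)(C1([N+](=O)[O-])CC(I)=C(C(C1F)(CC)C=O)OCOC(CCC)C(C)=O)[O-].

Hydrogens are implicit in SMILES; fill each atom to its normal valence:
  6 × O: no H
  5 × C: 2 H each → 10
  5 × C: no H
  3 × C: 3 H each → 9
  3 × C: 1 H each → 3
  2 × N (charge +1): no H
  2 × O (charge -1): no H
  1 × F: no H
  1 × I: no H
  Total hydrogens = 22.

22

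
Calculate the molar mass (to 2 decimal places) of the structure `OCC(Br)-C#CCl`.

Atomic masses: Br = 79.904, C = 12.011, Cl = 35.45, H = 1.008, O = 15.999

Molecular formula: C4H4BrClO.
M = 1×79.904 + 4×12.011 + 1×35.45 + 4×1.008 + 1×15.999 = 183.43 g/mol.

183.43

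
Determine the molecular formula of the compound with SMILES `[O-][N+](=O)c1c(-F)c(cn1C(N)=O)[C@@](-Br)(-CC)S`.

Heavy atoms from the SMILES: 1 Br, 8 C, 1 F, 3 N, 3 O, 1 S.
Implicit hydrogens by atom environment:
  3 × C (aromatic): no H
  2 × C: no H
  2 × O: no H
  1 × Br: no H
  1 × C: 3 H
  1 × C: 2 H
  1 × C (aromatic): 1 H
  1 × F: no H
  1 × N: 2 H
  1 × N (aromatic): no H
  1 × N (charge +1): no H
  1 × O (charge -1): no H
  1 × S: 1 H
  Total hydrogens = 9.
Molecular formula: C8H9BrFN3O3S

C8H9BrFN3O3S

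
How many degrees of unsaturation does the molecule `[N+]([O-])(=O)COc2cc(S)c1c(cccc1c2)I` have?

8

Molecular formula from the SMILES: C11H8INO3S.
DoU = (2C + 2 + N − H − X)/2 = (2·11 + 2 + 1 − 8 − 1)/2 = 16/2 = 8.
(Structurally: 2 ring(s) + 6 π bond(s) = 8.)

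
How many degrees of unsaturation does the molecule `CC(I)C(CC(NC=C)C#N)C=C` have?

4

Molecular formula from the SMILES: C10H15IN2.
DoU = (2C + 2 + N − H − X)/2 = (2·10 + 2 + 2 − 15 − 1)/2 = 8/2 = 4.
(Structurally: 0 ring(s) + 4 π bond(s) = 4.)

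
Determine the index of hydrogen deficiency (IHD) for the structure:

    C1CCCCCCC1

1

Molecular formula from the SMILES: C8H16.
DoU = (2C + 2 + N − H − X)/2 = (2·8 + 2 + 0 − 16 − 0)/2 = 2/2 = 1.
(Structurally: 1 ring(s) + 0 π bond(s) = 1.)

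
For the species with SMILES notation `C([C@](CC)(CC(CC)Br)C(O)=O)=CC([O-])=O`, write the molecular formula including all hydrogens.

Heavy atoms from the SMILES: 1 Br, 11 C, 4 O.
Implicit hydrogens by atom environment:
  3 × C: 2 H each → 6
  3 × C: 1 H each → 3
  3 × C: no H
  2 × C: 3 H each → 6
  2 × O: no H
  1 × Br: no H
  1 × O: 1 H
  1 × O (charge -1): no H
  Total hydrogens = 16.
Net charge -1.
Molecular formula: C11H16BrO4-

C11H16BrO4-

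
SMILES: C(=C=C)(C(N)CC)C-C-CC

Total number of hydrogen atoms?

19

Hydrogens are implicit in SMILES; fill each atom to its normal valence:
  5 × C: 2 H each → 10
  2 × C: 3 H each → 6
  2 × C: no H
  1 × C: 1 H
  1 × N: 2 H
  Total hydrogens = 19.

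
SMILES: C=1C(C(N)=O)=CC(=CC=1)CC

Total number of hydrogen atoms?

11

Hydrogens are implicit in SMILES; fill each atom to its normal valence:
  4 × C (aromatic): 1 H each → 4
  2 × C (aromatic): no H
  1 × C: 3 H
  1 × C: 2 H
  1 × C: no H
  1 × N: 2 H
  1 × O: no H
  Total hydrogens = 11.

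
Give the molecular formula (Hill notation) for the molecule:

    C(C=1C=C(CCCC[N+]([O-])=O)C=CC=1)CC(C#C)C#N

C16H18N2O2

Heavy atoms from the SMILES: 16 C, 2 N, 2 O.
Implicit hydrogens by atom environment:
  6 × C: 2 H each → 12
  4 × C (aromatic): 1 H each → 4
  2 × C: 1 H each → 2
  2 × C (aromatic): no H
  2 × C: no H
  1 × N: no H
  1 × N (charge +1): no H
  1 × O: no H
  1 × O (charge -1): no H
  Total hydrogens = 18.
Molecular formula: C16H18N2O2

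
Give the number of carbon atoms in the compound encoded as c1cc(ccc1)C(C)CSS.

The symbol for carbon appears 9 times in the SMILES. Lowercase c denotes aromatic carbon and counts toward C.

9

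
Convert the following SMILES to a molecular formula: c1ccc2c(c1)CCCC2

Heavy atoms from the SMILES: 10 C.
Implicit hydrogens by atom environment:
  4 × C: 2 H each → 8
  4 × C (aromatic): 1 H each → 4
  2 × C (aromatic): no H
  Total hydrogens = 12.
Molecular formula: C10H12

C10H12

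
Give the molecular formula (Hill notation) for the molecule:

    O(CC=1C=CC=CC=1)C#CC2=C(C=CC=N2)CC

C16H15NO

Heavy atoms from the SMILES: 16 C, 1 N, 1 O.
Implicit hydrogens by atom environment:
  8 × C (aromatic): 1 H each → 8
  3 × C (aromatic): no H
  2 × C: 2 H each → 4
  2 × C: no H
  1 × C: 3 H
  1 × N (aromatic): no H
  1 × O: no H
  Total hydrogens = 15.
Molecular formula: C16H15NO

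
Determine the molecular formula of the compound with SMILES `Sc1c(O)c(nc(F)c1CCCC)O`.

Heavy atoms from the SMILES: 9 C, 1 F, 1 N, 2 O, 1 S.
Implicit hydrogens by atom environment:
  5 × C (aromatic): no H
  3 × C: 2 H each → 6
  2 × O: 1 H each → 2
  1 × C: 3 H
  1 × F: no H
  1 × N (aromatic): no H
  1 × S: 1 H
  Total hydrogens = 12.
Molecular formula: C9H12FNO2S

C9H12FNO2S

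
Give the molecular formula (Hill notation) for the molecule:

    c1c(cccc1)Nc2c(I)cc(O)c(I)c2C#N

C13H8I2N2O

Heavy atoms from the SMILES: 13 C, 2 I, 2 N, 1 O.
Implicit hydrogens by atom environment:
  6 × C (aromatic): 1 H each → 6
  6 × C (aromatic): no H
  2 × I: no H
  1 × C: no H
  1 × N: 1 H
  1 × N: no H
  1 × O: 1 H
  Total hydrogens = 8.
Molecular formula: C13H8I2N2O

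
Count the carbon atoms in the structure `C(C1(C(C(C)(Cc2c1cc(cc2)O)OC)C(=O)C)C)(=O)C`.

The symbol for carbon appears 17 times in the SMILES. Lowercase c denotes aromatic carbon and counts toward C.

17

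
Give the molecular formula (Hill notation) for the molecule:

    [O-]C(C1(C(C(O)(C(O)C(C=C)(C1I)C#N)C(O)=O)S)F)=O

C11H10FINO6S-

Heavy atoms from the SMILES: 11 C, 1 F, 1 I, 1 N, 6 O, 1 S.
Implicit hydrogens by atom environment:
  6 × C: no H
  4 × C: 1 H each → 4
  3 × O: 1 H each → 3
  2 × O: no H
  1 × C: 2 H
  1 × F: no H
  1 × I: no H
  1 × N: no H
  1 × O (charge -1): no H
  1 × S: 1 H
  Total hydrogens = 10.
Net charge -1.
Molecular formula: C11H10FINO6S-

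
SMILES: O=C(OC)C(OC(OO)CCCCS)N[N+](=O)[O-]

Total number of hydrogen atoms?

Hydrogens are implicit in SMILES; fill each atom to its normal valence:
  5 × O: no H
  4 × C: 2 H each → 8
  2 × C: 1 H each → 2
  1 × C: 3 H
  1 × C: no H
  1 × N: 1 H
  1 × N (charge +1): no H
  1 × O: 1 H
  1 × O (charge -1): no H
  1 × S: 1 H
  Total hydrogens = 16.

16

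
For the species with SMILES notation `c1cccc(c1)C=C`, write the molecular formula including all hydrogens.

C8H8

Heavy atoms from the SMILES: 8 C.
Implicit hydrogens by atom environment:
  5 × C (aromatic): 1 H each → 5
  1 × C: 2 H
  1 × C: 1 H
  1 × C (aromatic): no H
  Total hydrogens = 8.
Molecular formula: C8H8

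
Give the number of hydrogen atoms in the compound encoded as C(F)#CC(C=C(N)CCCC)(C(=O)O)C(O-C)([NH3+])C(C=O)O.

22

Hydrogens are implicit in SMILES; fill each atom to its normal valence:
  6 × C: no H
  3 × C: 2 H each → 6
  3 × C: 1 H each → 3
  3 × O: no H
  2 × C: 3 H each → 6
  2 × O: 1 H each → 2
  1 × F: no H
  1 × N (charge +1): 3 H
  1 × N: 2 H
  Total hydrogens = 22.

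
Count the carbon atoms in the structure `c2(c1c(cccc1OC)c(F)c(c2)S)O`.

11

The symbol for carbon appears 11 times in the SMILES. Lowercase c denotes aromatic carbon and counts toward C.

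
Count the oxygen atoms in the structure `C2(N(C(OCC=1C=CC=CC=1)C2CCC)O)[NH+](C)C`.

The symbol for oxygen appears 2 times in the SMILES.

2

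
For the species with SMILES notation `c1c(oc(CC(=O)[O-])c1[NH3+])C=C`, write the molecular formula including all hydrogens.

Heavy atoms from the SMILES: 8 C, 1 N, 3 O.
Implicit hydrogens by atom environment:
  3 × C (aromatic): no H
  2 × C: 2 H each → 4
  1 × C (aromatic): 1 H
  1 × C: 1 H
  1 × C: no H
  1 × N (charge +1): 3 H
  1 × O (aromatic): no H
  1 × O: no H
  1 × O (charge -1): no H
  Total hydrogens = 9.
Molecular formula: C8H9NO3

C8H9NO3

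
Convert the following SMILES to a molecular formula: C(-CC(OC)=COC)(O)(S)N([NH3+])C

C7H17N2O3S+

Heavy atoms from the SMILES: 7 C, 2 N, 3 O, 1 S.
Implicit hydrogens by atom environment:
  3 × C: 3 H each → 9
  2 × C: no H
  2 × O: no H
  1 × C: 2 H
  1 × C: 1 H
  1 × N (charge +1): 3 H
  1 × N: no H
  1 × O: 1 H
  1 × S: 1 H
  Total hydrogens = 17.
Net charge +1.
Molecular formula: C7H17N2O3S+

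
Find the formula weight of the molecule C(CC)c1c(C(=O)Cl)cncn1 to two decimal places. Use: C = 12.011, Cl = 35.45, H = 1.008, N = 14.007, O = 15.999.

184.62

Molecular formula: C8H9ClN2O.
M = 8×12.011 + 1×35.45 + 9×1.008 + 2×14.007 + 1×15.999 = 184.62 g/mol.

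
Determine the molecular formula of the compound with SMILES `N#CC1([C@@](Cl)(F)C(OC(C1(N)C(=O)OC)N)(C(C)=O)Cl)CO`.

C11H14Cl2FN3O5

Heavy atoms from the SMILES: 11 C, 2 Cl, 1 F, 3 N, 5 O.
Implicit hydrogens by atom environment:
  7 × C: no H
  4 × O: no H
  2 × C: 3 H each → 6
  2 × Cl: no H
  2 × N: 2 H each → 4
  1 × C: 2 H
  1 × C: 1 H
  1 × F: no H
  1 × N: no H
  1 × O: 1 H
  Total hydrogens = 14.
Molecular formula: C11H14Cl2FN3O5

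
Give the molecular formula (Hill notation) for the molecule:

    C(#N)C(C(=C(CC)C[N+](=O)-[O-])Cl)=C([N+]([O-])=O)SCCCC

C12H16ClN3O4S

Heavy atoms from the SMILES: 12 C, 1 Cl, 3 N, 4 O, 1 S.
Implicit hydrogens by atom environment:
  5 × C: 2 H each → 10
  5 × C: no H
  2 × C: 3 H each → 6
  2 × N (charge +1): no H
  2 × O: no H
  2 × O (charge -1): no H
  1 × Cl: no H
  1 × N: no H
  1 × S: no H
  Total hydrogens = 16.
Molecular formula: C12H16ClN3O4S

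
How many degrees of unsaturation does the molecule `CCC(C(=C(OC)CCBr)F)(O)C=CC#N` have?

Molecular formula from the SMILES: C11H15BrFNO2.
DoU = (2C + 2 + N − H − X)/2 = (2·11 + 2 + 1 − 15 − 2)/2 = 8/2 = 4.
(Structurally: 0 ring(s) + 4 π bond(s) = 4.)

4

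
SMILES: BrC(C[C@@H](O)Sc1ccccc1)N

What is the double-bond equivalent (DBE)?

Molecular formula from the SMILES: C9H12BrNOS.
DoU = (2C + 2 + N − H − X)/2 = (2·9 + 2 + 1 − 12 − 1)/2 = 8/2 = 4.
(Structurally: 1 ring(s) + 3 π bond(s) = 4.)

4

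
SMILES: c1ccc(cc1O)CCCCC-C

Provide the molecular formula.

Heavy atoms from the SMILES: 12 C, 1 O.
Implicit hydrogens by atom environment:
  5 × C: 2 H each → 10
  4 × C (aromatic): 1 H each → 4
  2 × C (aromatic): no H
  1 × C: 3 H
  1 × O: 1 H
  Total hydrogens = 18.
Molecular formula: C12H18O

C12H18O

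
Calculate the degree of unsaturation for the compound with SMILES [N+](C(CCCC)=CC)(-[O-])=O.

2

Molecular formula from the SMILES: C7H13NO2.
DoU = (2C + 2 + N − H − X)/2 = (2·7 + 2 + 1 − 13 − 0)/2 = 4/2 = 2.
(Structurally: 0 ring(s) + 2 π bond(s) = 2.)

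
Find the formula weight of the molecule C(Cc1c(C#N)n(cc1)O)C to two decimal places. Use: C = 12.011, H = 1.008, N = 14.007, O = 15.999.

Molecular formula: C8H10N2O.
M = 8×12.011 + 10×1.008 + 2×14.007 + 1×15.999 = 150.18 g/mol.

150.18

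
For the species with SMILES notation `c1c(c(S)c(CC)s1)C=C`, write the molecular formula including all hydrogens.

C8H10S2

Heavy atoms from the SMILES: 8 C, 2 S.
Implicit hydrogens by atom environment:
  3 × C (aromatic): no H
  2 × C: 2 H each → 4
  1 × C: 3 H
  1 × C (aromatic): 1 H
  1 × C: 1 H
  1 × S: 1 H
  1 × S (aromatic): no H
  Total hydrogens = 10.
Molecular formula: C8H10S2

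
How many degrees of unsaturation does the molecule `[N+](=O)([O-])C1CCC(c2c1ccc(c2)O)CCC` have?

6

Molecular formula from the SMILES: C13H17NO3.
DoU = (2C + 2 + N − H − X)/2 = (2·13 + 2 + 1 − 17 − 0)/2 = 12/2 = 6.
(Structurally: 2 ring(s) + 4 π bond(s) = 6.)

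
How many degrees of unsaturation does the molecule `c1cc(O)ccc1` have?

Molecular formula from the SMILES: C6H6O.
DoU = (2C + 2 + N − H − X)/2 = (2·6 + 2 + 0 − 6 − 0)/2 = 8/2 = 4.
(Structurally: 1 ring(s) + 3 π bond(s) = 4.)

4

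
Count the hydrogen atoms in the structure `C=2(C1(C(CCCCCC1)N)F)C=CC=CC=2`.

Hydrogens are implicit in SMILES; fill each atom to its normal valence:
  6 × C: 2 H each → 12
  5 × C (aromatic): 1 H each → 5
  1 × C: 1 H
  1 × C: no H
  1 × C (aromatic): no H
  1 × F: no H
  1 × N: 2 H
  Total hydrogens = 20.

20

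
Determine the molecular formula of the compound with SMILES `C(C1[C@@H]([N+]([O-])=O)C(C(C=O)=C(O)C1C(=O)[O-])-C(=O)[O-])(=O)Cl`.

[C10H6ClNO9]2-

Heavy atoms from the SMILES: 10 C, 1 Cl, 1 N, 9 O.
Implicit hydrogens by atom environment:
  5 × C: 1 H each → 5
  5 × C: no H
  5 × O: no H
  3 × O (charge -1): no H
  1 × Cl: no H
  1 × N (charge +1): no H
  1 × O: 1 H
  Total hydrogens = 6.
Net charge -2.
Molecular formula: [C10H6ClNO9]2-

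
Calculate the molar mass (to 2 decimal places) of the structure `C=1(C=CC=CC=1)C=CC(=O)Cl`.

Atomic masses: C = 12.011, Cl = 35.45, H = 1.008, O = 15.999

166.60

Molecular formula: C9H7ClO.
M = 9×12.011 + 1×35.45 + 7×1.008 + 1×15.999 = 166.60 g/mol.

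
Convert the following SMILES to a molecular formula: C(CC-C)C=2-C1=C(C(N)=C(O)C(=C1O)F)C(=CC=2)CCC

C17H22FNO2

Heavy atoms from the SMILES: 17 C, 1 F, 1 N, 2 O.
Implicit hydrogens by atom environment:
  8 × C (aromatic): no H
  5 × C: 2 H each → 10
  2 × C: 3 H each → 6
  2 × C (aromatic): 1 H each → 2
  2 × O: 1 H each → 2
  1 × F: no H
  1 × N: 2 H
  Total hydrogens = 22.
Molecular formula: C17H22FNO2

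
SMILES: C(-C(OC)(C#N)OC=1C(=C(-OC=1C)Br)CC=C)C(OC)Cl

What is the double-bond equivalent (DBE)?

Molecular formula from the SMILES: C14H17BrClNO4.
DoU = (2C + 2 + N − H − X)/2 = (2·14 + 2 + 1 − 17 − 2)/2 = 12/2 = 6.
(Structurally: 1 ring(s) + 5 π bond(s) = 6.)

6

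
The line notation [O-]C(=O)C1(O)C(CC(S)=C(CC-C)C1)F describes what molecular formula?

Heavy atoms from the SMILES: 10 C, 1 F, 3 O, 1 S.
Implicit hydrogens by atom environment:
  4 × C: 2 H each → 8
  4 × C: no H
  1 × C: 3 H
  1 × C: 1 H
  1 × F: no H
  1 × O: 1 H
  1 × O: no H
  1 × O (charge -1): no H
  1 × S: 1 H
  Total hydrogens = 14.
Net charge -1.
Molecular formula: C10H14FO3S-

C10H14FO3S-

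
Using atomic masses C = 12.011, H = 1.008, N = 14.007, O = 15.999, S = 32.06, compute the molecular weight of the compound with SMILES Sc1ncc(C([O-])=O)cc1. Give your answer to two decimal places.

Molecular formula: C6H4NO2S-.
M = 6×12.011 + 4×1.008 + 1×14.007 + 2×15.999 + 1×32.06 = 154.16 g/mol.

154.16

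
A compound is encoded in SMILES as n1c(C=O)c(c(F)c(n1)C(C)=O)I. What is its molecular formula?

Heavy atoms from the SMILES: 7 C, 1 F, 1 I, 2 N, 2 O.
Implicit hydrogens by atom environment:
  4 × C (aromatic): no H
  2 × N (aromatic): no H
  2 × O: no H
  1 × C: 3 H
  1 × C: 1 H
  1 × C: no H
  1 × F: no H
  1 × I: no H
  Total hydrogens = 4.
Molecular formula: C7H4FIN2O2

C7H4FIN2O2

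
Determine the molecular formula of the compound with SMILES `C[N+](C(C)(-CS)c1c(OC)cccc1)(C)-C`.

C13H22NOS+

Heavy atoms from the SMILES: 13 C, 1 N, 1 O, 1 S.
Implicit hydrogens by atom environment:
  5 × C: 3 H each → 15
  4 × C (aromatic): 1 H each → 4
  2 × C (aromatic): no H
  1 × C: 2 H
  1 × C: no H
  1 × N (charge +1): no H
  1 × O: no H
  1 × S: 1 H
  Total hydrogens = 22.
Net charge +1.
Molecular formula: C13H22NOS+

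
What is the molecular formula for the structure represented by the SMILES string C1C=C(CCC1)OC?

C7H12O

Heavy atoms from the SMILES: 7 C, 1 O.
Implicit hydrogens by atom environment:
  4 × C: 2 H each → 8
  1 × C: 3 H
  1 × C: 1 H
  1 × C: no H
  1 × O: no H
  Total hydrogens = 12.
Molecular formula: C7H12O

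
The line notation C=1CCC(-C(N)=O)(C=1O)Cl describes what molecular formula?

C6H8ClNO2

Heavy atoms from the SMILES: 6 C, 1 Cl, 1 N, 2 O.
Implicit hydrogens by atom environment:
  3 × C: no H
  2 × C: 2 H each → 4
  1 × C: 1 H
  1 × Cl: no H
  1 × N: 2 H
  1 × O: 1 H
  1 × O: no H
  Total hydrogens = 8.
Molecular formula: C6H8ClNO2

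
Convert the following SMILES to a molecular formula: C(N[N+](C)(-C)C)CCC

C7H19N2+

Heavy atoms from the SMILES: 7 C, 2 N.
Implicit hydrogens by atom environment:
  4 × C: 3 H each → 12
  3 × C: 2 H each → 6
  1 × N: 1 H
  1 × N (charge +1): no H
  Total hydrogens = 19.
Net charge +1.
Molecular formula: C7H19N2+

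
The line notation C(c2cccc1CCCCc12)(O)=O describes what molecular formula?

C11H12O2

Heavy atoms from the SMILES: 11 C, 2 O.
Implicit hydrogens by atom environment:
  4 × C: 2 H each → 8
  3 × C (aromatic): 1 H each → 3
  3 × C (aromatic): no H
  1 × C: no H
  1 × O: 1 H
  1 × O: no H
  Total hydrogens = 12.
Molecular formula: C11H12O2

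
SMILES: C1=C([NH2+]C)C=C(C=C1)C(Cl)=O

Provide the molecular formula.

C8H9ClNO+

Heavy atoms from the SMILES: 8 C, 1 Cl, 1 N, 1 O.
Implicit hydrogens by atom environment:
  4 × C (aromatic): 1 H each → 4
  2 × C (aromatic): no H
  1 × C: 3 H
  1 × C: no H
  1 × Cl: no H
  1 × N (charge +1): 2 H
  1 × O: no H
  Total hydrogens = 9.
Net charge +1.
Molecular formula: C8H9ClNO+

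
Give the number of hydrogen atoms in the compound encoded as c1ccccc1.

6

Hydrogens are implicit in SMILES; fill each atom to its normal valence:
  6 × C (aromatic): 1 H each → 6
  Total hydrogens = 6.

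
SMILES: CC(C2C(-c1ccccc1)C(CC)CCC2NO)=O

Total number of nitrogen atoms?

1

The symbol for nitrogen appears 1 time in the SMILES.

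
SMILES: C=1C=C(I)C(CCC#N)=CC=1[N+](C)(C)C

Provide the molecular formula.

Heavy atoms from the SMILES: 12 C, 1 I, 2 N.
Implicit hydrogens by atom environment:
  3 × C: 3 H each → 9
  3 × C (aromatic): 1 H each → 3
  3 × C (aromatic): no H
  2 × C: 2 H each → 4
  1 × C: no H
  1 × I: no H
  1 × N (charge +1): no H
  1 × N: no H
  Total hydrogens = 16.
Net charge +1.
Molecular formula: C12H16IN2+

C12H16IN2+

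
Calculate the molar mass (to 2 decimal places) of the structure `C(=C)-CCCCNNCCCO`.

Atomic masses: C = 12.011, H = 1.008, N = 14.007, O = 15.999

172.27

Molecular formula: C9H20N2O.
M = 9×12.011 + 20×1.008 + 2×14.007 + 1×15.999 = 172.27 g/mol.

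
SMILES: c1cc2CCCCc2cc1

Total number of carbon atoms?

10

The symbol for carbon appears 10 times in the SMILES. Lowercase c denotes aromatic carbon and counts toward C.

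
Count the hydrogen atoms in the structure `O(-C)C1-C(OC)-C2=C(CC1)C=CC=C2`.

16

Hydrogens are implicit in SMILES; fill each atom to its normal valence:
  4 × C (aromatic): 1 H each → 4
  2 × C: 3 H each → 6
  2 × C: 2 H each → 4
  2 × C: 1 H each → 2
  2 × C (aromatic): no H
  2 × O: no H
  Total hydrogens = 16.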